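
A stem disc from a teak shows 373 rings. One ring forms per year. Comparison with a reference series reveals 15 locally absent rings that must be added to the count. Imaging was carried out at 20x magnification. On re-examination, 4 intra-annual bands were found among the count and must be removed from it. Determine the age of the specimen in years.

True ring count = 373 − 4 + 15 = 384.
With a one-to-one ring periodicity this is 384 years.

384 years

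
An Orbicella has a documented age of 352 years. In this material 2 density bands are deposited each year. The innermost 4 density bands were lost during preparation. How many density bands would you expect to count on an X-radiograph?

Expected density bands: 352 × 2 = 704.
Subtracting the 4 density bands not captured gives 704 − 4 = 700 density bands in the record.

700 density bands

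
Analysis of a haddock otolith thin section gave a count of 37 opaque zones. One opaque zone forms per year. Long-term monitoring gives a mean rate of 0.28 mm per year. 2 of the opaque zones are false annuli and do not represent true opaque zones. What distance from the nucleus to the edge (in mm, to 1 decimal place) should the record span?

9.8 mm

Correcting the raw count gives 37 − 2 = 35 true opaque zones.
35 years at 0.28 mm/year gives 0.28 × 35 = 9.8 mm.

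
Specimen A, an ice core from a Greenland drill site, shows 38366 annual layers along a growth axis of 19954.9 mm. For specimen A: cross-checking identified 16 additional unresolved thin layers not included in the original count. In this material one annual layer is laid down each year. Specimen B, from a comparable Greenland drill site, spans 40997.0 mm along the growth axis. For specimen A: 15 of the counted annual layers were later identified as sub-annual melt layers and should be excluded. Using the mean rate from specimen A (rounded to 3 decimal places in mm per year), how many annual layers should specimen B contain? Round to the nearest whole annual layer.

Specimen A: true annual layer count = 38366 − 15 + 16 = 38367.
A: Extension rate ≈ 19954.9 / 38367 = 0.520 mm/year.
Specimen B: 40997.0 mm / 0.520 mm per year = 78840.38 years ≈ 78840 annual layers.

78840 annual layers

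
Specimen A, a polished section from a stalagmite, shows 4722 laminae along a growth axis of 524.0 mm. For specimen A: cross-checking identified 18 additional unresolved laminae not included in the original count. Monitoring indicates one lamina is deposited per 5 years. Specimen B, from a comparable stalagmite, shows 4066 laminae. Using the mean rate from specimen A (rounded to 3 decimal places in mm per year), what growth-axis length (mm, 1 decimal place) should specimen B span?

Specimen A: after corrections the count is 4722 + 18 = 4740 laminae.
Specimen A: multiplying by 5 years per lamina: 4740 × 5 = 23700 years.
A: 524.0 mm over 23700 years gives 524.0 / 23700 ≈ 0.022 mm/year.
Specimen B: multiplying by 5 years per lamina: 4066 × 5 = 20330 years. For B, 0.022 mm/year × 20330 years = 447.3 mm.

447.3 mm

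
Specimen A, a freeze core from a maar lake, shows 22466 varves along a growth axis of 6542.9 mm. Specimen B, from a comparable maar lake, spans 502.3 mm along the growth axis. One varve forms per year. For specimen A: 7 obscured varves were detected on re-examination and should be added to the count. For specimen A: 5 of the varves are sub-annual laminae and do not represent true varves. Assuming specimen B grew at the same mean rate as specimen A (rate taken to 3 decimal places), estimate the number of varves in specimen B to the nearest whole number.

Specimen A: adjusted count: 22466 − 5 + 7 = 22468 varves.
A: 6542.9 mm over 22468 years gives 6542.9 / 22468 ≈ 0.291 mm/yr.
Specimen B: 502.3 mm / 0.291 mm per year = 1726.12 years ≈ 1726 varves.

1726 varves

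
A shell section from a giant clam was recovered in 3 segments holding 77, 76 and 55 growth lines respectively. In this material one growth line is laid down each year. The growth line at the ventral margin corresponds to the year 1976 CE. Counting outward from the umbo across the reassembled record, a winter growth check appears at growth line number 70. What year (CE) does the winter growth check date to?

Total growth lines = 77 + 76 + 55 = 208.
208 − 70 = 138 growth lines lie beyond the winter growth check toward the ventral margin.
Counting back 138 years from 1976 CE places the winter growth check in 1976 − 138 = 1838 CE.

1838 CE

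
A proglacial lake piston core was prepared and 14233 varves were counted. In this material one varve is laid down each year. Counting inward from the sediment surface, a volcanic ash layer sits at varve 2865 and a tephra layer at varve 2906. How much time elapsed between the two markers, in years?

41 years

2906 − 2865 = 41 varves lie between the two events.
That is 41 years at one varve per year.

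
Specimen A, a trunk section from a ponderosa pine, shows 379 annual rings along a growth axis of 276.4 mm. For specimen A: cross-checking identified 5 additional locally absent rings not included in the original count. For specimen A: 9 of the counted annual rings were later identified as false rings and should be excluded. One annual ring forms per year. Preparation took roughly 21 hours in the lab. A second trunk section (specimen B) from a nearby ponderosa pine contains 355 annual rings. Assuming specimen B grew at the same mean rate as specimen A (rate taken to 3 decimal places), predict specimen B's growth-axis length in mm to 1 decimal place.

Specimen A: adjusted count: 379 − 9 + 5 = 375 annual rings.
A: Extension rate ≈ 276.4 / 375 = 0.737 mm/yr.
For B, 0.737 mm/year × 355 years = 261.6 mm.

261.6 mm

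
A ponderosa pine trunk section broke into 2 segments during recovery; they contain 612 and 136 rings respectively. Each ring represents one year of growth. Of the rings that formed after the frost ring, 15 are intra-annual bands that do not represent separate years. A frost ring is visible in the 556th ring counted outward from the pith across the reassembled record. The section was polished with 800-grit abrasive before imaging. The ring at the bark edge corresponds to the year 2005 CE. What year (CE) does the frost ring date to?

1828 CE

Total rings = 612 + 136 = 748.
The frost ring sits at ring 556 from the pith, so 748 − 556 = 192 rings formed after it.
Removing the 15 false rings leaves 192 − 15 = 177 true rings beyond the frost ring.
2005 − 177 = 1828 CE.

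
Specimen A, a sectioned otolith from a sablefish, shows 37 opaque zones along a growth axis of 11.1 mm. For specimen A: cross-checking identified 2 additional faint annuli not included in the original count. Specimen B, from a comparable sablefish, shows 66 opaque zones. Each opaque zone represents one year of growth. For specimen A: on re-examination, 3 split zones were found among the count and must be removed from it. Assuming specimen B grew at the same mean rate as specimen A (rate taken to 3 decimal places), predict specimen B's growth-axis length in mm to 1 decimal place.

20.3 mm

Specimen A: after corrections the count is 37 − 3 + 2 = 36 opaque zones.
A: 11.1 mm over 36 years gives 11.1 / 36 ≈ 0.308 mm per year.
B's length ≈ 0.308 × 66 = 20.3 mm.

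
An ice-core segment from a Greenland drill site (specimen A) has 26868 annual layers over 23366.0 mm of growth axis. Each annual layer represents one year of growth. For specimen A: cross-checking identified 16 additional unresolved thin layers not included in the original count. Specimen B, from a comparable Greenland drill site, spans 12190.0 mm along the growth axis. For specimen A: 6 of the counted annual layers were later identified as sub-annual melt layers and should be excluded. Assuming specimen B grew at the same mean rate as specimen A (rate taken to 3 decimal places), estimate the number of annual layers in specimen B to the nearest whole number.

14028 annual layers

Specimen A: correcting the raw count gives 26868 − 6 + 16 = 26878 true annual layers.
A: Mean rate = 23366.0 mm / 26878 years ≈ 0.869 mm/yr.
Specimen B: 12190.0 mm / 0.869 mm per year = 14027.62 years ≈ 14028 annual layers.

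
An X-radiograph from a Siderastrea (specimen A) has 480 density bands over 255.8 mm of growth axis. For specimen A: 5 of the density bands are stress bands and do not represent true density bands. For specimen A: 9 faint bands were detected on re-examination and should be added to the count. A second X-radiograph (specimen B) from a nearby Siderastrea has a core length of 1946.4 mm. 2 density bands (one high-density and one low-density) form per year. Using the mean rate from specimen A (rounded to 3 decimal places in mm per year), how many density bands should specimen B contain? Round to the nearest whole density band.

3683 density bands

Specimen A: true density band count = 480 − 5 + 9 = 484.
Specimen A: 484 density bands at 2 per year is 484 / 2 = 242 years.
A: 255.8 mm over 242 years gives 255.8 / 242 ≈ 1.057 mm per year.
Specimen B: 1946.4 mm / 1.057 mm per year = 1841.44 years; at 2 density bands per year that is 1841.44 × 2 ≈ 3683 density bands.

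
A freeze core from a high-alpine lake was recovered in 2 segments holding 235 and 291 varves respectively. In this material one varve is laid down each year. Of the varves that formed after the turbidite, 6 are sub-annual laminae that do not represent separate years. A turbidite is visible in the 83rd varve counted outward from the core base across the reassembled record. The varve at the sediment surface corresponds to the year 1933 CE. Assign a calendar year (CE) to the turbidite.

Total varves = 235 + 291 = 526.
The turbidite sits at varve 83 from the core base, so 526 − 83 = 443 varves formed after it.
Excluding 6 false varves: 443 − 6 = 437.
The varve at the sediment surface is 1933 CE, so the turbidite dates to 1933 − 437 = 1496 CE.

1496 CE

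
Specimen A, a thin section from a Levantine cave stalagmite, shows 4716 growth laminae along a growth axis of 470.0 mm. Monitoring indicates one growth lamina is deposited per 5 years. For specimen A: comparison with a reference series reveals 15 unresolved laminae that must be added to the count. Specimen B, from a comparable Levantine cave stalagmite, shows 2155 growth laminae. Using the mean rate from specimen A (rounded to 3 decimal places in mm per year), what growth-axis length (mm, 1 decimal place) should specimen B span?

215.5 mm

Specimen A: adjusted count: 4716 + 15 = 4731 growth laminae.
Specimen A: at 5 years per growth lamina, 4731 × 5 = 23655 years.
A: Mean rate = 470.0 mm / 23655 years ≈ 0.020 mm per year.
Specimen B: 2155 growth laminae at 5 years each span 2155 × 5 = 10775 years. Length of B = 0.020 × 10775 = 215.5 mm.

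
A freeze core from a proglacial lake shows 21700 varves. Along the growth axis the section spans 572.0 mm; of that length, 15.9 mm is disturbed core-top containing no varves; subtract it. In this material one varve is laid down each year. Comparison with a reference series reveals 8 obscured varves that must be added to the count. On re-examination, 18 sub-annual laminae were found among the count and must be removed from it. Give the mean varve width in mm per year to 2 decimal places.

0.03 mm per year

After corrections the count is 21700 − 18 + 8 = 21690 varves.
Removing the 15.9 mm offcut leaves 572.0 − 15.9 = 556.1 mm.
Mean rate = 556.1 mm / 21690 years ≈ 0.03 mm per year.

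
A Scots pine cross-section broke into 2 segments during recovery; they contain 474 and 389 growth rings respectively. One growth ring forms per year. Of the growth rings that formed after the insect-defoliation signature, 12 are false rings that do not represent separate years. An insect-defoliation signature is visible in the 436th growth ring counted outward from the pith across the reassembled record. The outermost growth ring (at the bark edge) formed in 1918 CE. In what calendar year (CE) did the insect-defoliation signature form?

1503 CE

Total growth rings = 474 + 389 = 863.
The insect-defoliation signature sits at growth ring 436 from the pith, so 863 − 436 = 427 growth rings formed after it.
Removing the 12 false growth rings leaves 427 − 12 = 415 true growth rings beyond the insect-defoliation signature.
The growth ring at the bark edge is 1918 CE, so the insect-defoliation signature dates to 1918 − 415 = 1503 CE.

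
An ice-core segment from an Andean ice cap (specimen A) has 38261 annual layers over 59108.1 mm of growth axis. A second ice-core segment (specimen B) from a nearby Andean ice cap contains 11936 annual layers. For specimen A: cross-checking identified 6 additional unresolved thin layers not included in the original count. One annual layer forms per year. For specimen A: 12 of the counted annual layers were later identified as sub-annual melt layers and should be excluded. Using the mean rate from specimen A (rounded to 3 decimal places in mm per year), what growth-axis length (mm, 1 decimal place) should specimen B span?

18441.1 mm

Specimen A: adjusted count: 38261 − 12 + 6 = 38255 annual layers.
A: Extension rate ≈ 59108.1 / 38255 = 1.545 mm/yr.
B's length ≈ 1.545 × 11936 = 18441.1 mm.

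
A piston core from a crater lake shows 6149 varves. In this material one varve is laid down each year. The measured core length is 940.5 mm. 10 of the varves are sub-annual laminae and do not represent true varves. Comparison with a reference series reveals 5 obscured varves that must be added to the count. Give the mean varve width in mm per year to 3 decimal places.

0.153 mm per year

Adjusted count: 6149 − 10 + 5 = 6144 varves.
Mean rate = 940.5 mm / 6144 years ≈ 0.153 mm per year.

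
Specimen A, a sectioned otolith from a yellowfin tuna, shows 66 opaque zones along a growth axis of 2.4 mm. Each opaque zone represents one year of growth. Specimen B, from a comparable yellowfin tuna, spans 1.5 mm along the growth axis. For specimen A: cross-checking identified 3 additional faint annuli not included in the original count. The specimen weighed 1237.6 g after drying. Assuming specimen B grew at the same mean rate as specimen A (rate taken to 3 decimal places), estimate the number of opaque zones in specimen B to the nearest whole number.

43 opaque zones

Specimen A: after corrections the count is 66 + 3 = 69 opaque zones.
A: Extension rate ≈ 2.4 / 69 = 0.035 mm per year.
Specimen B: 1.5 mm / 0.035 mm per year = 42.86 years ≈ 43 opaque zones.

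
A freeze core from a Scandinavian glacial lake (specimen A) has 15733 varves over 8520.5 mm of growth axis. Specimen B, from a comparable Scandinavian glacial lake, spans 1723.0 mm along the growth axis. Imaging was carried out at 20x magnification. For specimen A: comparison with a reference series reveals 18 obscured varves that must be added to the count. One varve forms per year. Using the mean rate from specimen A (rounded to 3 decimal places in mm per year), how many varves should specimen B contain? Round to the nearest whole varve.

Specimen A: adjusted count: 15733 + 18 = 15751 varves.
A: Extension rate ≈ 8520.5 / 15751 = 0.541 mm/yr.
B spans 1723.0 / 0.541 = 3184.84 years ≈ 3185 varves.

3185 varves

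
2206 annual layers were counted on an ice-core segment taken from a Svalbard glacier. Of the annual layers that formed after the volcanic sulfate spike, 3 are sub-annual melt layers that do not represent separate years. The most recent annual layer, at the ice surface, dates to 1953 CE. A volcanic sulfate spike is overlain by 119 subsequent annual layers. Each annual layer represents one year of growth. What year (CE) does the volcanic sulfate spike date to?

1837 CE

119 annual layers post-date the volcanic sulfate spike.
Removing the 3 false annual layers leaves 119 − 3 = 116 true annual layers beyond the volcanic sulfate spike.
Counting back 116 years from 1953 CE places the volcanic sulfate spike in 1953 − 116 = 1837 CE.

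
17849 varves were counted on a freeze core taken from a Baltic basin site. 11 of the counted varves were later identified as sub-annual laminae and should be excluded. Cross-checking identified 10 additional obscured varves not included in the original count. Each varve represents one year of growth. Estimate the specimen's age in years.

Correcting the raw count gives 17849 − 11 + 10 = 17848 true varves.
One varve per year makes the duration 17848 years.

17848 years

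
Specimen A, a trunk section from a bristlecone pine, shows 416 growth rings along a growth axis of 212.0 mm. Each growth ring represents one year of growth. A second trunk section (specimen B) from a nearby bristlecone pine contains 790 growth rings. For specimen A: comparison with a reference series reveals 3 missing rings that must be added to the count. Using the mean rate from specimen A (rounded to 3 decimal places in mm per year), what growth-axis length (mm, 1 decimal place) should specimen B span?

399.7 mm

Specimen A: after corrections the count is 416 + 3 = 419 growth rings.
A: Mean rate = 212.0 mm / 419 years ≈ 0.506 mm per year.
Length of B = 0.506 × 790 = 399.7 mm.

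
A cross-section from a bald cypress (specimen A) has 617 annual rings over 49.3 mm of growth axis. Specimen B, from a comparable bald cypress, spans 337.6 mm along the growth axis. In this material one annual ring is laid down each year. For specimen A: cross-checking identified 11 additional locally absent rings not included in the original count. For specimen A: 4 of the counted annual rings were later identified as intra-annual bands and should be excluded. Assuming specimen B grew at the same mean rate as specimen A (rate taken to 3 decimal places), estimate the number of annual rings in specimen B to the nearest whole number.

Specimen A: true annual ring count = 617 − 4 + 11 = 624.
A: 49.3 mm over 624 years gives 49.3 / 624 ≈ 0.079 mm/year.
B spans 337.6 / 0.079 = 4273.42 years ≈ 4273 annual rings.

4273 annual rings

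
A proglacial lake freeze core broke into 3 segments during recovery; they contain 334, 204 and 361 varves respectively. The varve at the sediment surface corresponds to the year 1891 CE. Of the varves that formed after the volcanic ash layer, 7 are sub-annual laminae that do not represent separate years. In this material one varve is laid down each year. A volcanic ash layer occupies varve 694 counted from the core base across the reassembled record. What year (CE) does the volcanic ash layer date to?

1693 CE

Total varves = 334 + 204 + 361 = 899.
Between varve 694 and the sediment surface there are 899 − 694 = 205 varves.
Excluding 7 false varves: 205 − 7 = 198.
1891 − 198 = 1693 CE.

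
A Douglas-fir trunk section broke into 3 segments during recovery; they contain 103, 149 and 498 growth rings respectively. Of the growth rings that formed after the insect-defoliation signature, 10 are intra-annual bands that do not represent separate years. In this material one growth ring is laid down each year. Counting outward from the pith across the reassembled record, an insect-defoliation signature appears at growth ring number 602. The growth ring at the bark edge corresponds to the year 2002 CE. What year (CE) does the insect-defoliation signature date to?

1864 CE

Total growth rings = 103 + 149 + 498 = 750.
Between growth ring 602 and the bark edge there are 750 − 602 = 148 growth rings.
Removing the 10 false growth rings leaves 148 − 10 = 138 true growth rings beyond the insect-defoliation signature.
Counting back 138 years from 2002 CE places the insect-defoliation signature in 2002 − 138 = 1864 CE.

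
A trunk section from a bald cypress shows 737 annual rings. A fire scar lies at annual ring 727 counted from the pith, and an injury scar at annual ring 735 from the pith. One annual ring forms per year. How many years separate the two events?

Separation: 735 − 727 = 8 annual rings.
That is 8 years at one annual ring per year.

8 yr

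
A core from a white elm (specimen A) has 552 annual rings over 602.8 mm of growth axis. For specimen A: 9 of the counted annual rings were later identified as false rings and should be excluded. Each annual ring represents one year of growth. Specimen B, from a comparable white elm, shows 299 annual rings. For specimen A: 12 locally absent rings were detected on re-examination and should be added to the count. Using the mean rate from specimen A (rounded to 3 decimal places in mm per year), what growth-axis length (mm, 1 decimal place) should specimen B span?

324.7 mm

Specimen A: true annual ring count = 552 − 9 + 12 = 555.
A: 602.8 mm over 555 years gives 602.8 / 555 ≈ 1.086 mm/yr.
B's length ≈ 1.086 × 299 = 324.7 mm.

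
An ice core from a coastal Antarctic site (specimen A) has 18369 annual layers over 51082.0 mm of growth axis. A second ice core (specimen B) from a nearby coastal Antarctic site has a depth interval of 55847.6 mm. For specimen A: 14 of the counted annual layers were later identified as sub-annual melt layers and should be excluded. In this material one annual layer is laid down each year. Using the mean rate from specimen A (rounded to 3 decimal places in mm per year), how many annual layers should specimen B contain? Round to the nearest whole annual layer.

20067 annual layers

Specimen A: true annual layer count = 18369 − 14 = 18355.
A: 51082.0 mm over 18355 years gives 51082.0 / 18355 ≈ 2.783 mm/yr.
B spans 55847.6 / 2.783 = 20067.41 years ≈ 20067 annual layers.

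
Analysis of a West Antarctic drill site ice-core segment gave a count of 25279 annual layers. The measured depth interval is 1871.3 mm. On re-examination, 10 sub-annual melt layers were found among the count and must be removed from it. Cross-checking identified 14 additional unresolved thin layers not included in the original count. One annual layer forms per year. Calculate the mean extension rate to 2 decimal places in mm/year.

0.07 mm/year

After corrections the count is 25279 − 10 + 14 = 25283 annual layers.
Extension rate ≈ 1871.3 / 25283 = 0.07 mm/year.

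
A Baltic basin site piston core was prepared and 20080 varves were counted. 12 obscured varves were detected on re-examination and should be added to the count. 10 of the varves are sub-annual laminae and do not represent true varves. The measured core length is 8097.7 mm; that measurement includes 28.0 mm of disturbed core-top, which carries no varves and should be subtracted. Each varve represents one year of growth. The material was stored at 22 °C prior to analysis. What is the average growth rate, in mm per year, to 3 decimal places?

0.402 mm per year

After corrections the count is 20080 − 10 + 12 = 20082 varves.
The growth record spans 8097.7 − 28.0 = 8069.7 mm.
8069.7 mm over 20082 years gives 8069.7 / 20082 ≈ 0.402 mm per year.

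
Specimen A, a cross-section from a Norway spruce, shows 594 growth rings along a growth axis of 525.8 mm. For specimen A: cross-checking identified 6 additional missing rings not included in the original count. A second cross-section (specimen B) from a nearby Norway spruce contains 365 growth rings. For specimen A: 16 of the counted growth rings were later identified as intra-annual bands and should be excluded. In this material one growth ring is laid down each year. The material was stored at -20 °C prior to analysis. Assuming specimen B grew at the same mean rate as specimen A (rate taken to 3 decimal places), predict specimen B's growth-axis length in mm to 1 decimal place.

328.5 mm

Specimen A: correcting the raw count gives 594 − 16 + 6 = 584 true growth rings.
A: 525.8 mm over 584 years gives 525.8 / 584 ≈ 0.900 mm/year.
Length of B = 0.900 × 365 = 328.5 mm.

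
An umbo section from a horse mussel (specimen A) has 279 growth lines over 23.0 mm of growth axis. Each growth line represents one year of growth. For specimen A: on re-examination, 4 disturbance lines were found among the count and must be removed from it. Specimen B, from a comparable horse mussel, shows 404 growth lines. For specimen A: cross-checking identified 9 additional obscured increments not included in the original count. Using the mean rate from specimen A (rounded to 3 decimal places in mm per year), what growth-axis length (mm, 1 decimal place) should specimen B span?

Specimen A: after corrections the count is 279 − 4 + 9 = 284 growth lines.
A: Extension rate ≈ 23.0 / 284 = 0.081 mm per year.
For B, 0.081 mm/year × 404 years = 32.7 mm.

32.7 mm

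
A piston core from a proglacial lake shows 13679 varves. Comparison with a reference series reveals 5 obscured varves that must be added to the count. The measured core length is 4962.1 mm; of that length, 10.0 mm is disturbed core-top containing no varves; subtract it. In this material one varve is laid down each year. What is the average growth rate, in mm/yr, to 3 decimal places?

0.362 mm/yr

After corrections the count is 13679 + 5 = 13684 varves.
Removing the 10.0 mm offcut leaves 4962.1 − 10.0 = 4952.1 mm.
4952.1 mm over 13684 years gives 4952.1 / 13684 ≈ 0.362 mm/yr.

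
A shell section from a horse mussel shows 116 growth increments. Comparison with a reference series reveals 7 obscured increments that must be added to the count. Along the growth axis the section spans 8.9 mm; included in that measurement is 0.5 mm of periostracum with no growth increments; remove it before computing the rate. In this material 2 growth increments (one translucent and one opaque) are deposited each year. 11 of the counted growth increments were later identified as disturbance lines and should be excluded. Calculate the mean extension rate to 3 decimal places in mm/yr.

Correcting the raw count gives 116 − 11 + 7 = 112 true growth increments.
112 growth increments at 2 per year is 112 / 2 = 56 years.
The growth record spans 8.9 − 0.5 = 8.4 mm.
Mean rate = 8.4 mm / 56 years ≈ 0.150 mm/yr.

0.150 mm/yr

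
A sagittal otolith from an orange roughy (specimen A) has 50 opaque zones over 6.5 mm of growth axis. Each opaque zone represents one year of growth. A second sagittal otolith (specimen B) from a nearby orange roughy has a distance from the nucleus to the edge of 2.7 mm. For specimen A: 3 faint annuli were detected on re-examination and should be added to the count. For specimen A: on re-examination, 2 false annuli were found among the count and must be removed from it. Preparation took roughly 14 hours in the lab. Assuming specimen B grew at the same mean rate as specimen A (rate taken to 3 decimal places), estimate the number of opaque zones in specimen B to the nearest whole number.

21 opaque zones

Specimen A: after corrections the count is 50 − 2 + 3 = 51 opaque zones.
A: Mean rate = 6.5 mm / 51 years ≈ 0.127 mm/yr.
Specimen B: 2.7 mm / 0.127 mm per year = 21.26 years ≈ 21 opaque zones.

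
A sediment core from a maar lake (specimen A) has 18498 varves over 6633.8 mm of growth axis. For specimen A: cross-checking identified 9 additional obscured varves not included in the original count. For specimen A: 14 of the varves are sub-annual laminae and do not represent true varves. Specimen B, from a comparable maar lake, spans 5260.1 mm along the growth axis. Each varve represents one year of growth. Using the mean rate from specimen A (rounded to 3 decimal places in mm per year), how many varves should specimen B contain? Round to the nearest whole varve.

Specimen A: correcting the raw count gives 18498 − 14 + 9 = 18493 true varves.
A: Mean rate = 6633.8 mm / 18493 years ≈ 0.359 mm/yr.
Specimen B: 5260.1 mm / 0.359 mm per year = 14652.09 years ≈ 14652 varves.

14652 varves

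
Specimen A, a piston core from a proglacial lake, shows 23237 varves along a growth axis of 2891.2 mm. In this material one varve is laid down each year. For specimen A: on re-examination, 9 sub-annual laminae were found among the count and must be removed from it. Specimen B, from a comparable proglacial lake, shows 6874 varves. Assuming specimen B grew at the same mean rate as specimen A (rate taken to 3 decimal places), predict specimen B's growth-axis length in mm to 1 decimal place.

Specimen A: true varve count = 23237 − 9 = 23228.
A: Mean rate = 2891.2 mm / 23228 years ≈ 0.124 mm/year.
For B, 0.124 mm/year × 6874 years = 852.4 mm.

852.4 mm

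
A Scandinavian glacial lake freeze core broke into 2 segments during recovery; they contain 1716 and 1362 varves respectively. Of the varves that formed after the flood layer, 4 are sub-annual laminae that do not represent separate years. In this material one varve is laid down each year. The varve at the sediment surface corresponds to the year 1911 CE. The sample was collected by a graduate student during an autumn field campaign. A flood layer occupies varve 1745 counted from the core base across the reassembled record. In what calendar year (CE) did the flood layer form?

Total varves = 1716 + 1362 = 3078.
The flood layer sits at varve 1745 from the core base, so 3078 − 1745 = 1333 varves formed after it.
1333 − 4 false = 1329 true varves after the flood layer.
The varve at the sediment surface is 1911 CE, so the flood layer dates to 1911 − 1329 = 582 CE.

582 CE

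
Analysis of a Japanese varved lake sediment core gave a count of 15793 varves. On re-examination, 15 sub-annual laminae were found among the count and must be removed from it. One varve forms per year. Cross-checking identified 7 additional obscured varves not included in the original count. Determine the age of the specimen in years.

After corrections the count is 15793 − 15 + 7 = 15785 varves.
At one varve per year, that is 15785 years.

15785 yr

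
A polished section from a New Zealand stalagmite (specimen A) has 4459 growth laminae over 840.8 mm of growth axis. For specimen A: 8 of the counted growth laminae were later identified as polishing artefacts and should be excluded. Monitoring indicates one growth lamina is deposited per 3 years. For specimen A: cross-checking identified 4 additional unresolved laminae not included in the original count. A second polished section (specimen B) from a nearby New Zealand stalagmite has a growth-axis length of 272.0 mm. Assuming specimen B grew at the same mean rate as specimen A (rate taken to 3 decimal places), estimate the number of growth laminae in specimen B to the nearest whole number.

Specimen A: true growth lamina count = 4459 − 8 + 4 = 4455.
Specimen A: 4455 growth laminae at 3 years each span 4455 × 3 = 13365 years.
A: Mean rate = 840.8 mm / 13365 years ≈ 0.063 mm per year.
For B, 272.0 / 0.063 = 4317.46 years; at 3 years per growth lamina that is 4317.46 / 3 ≈ 1439 growth laminae.

1439 growth laminae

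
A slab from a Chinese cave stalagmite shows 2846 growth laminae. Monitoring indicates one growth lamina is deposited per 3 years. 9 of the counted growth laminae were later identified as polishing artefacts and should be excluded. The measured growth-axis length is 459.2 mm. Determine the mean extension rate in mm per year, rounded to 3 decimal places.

0.054 mm per year

True growth lamina count = 2846 − 9 = 2837.
At 3 years per growth lamina, 2837 × 3 = 8511 years.
459.2 mm over 8511 years gives 459.2 / 8511 ≈ 0.054 mm per year.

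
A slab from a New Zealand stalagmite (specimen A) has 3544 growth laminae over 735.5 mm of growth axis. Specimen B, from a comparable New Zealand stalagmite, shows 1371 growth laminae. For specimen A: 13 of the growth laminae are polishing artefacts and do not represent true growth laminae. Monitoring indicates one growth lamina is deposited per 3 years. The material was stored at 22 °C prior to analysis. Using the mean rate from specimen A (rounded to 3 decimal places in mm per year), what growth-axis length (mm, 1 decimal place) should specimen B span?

Specimen A: true growth lamina count = 3544 − 13 = 3531.
Specimen A: at 3 years per growth lamina, 3531 × 3 = 10593 years.
A: Extension rate ≈ 735.5 / 10593 = 0.069 mm/year.
Specimen B: 1371 growth laminae at 3 years each span 1371 × 3 = 4113 years. Length of B = 0.069 × 4113 = 283.8 mm.

283.8 mm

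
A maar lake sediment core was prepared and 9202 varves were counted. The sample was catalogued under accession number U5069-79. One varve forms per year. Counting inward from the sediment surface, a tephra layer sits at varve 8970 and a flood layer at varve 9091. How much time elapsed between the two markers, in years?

121 years

9091 − 8970 = 121 varves lie between the two events.
One varve per year makes the interval 121 years.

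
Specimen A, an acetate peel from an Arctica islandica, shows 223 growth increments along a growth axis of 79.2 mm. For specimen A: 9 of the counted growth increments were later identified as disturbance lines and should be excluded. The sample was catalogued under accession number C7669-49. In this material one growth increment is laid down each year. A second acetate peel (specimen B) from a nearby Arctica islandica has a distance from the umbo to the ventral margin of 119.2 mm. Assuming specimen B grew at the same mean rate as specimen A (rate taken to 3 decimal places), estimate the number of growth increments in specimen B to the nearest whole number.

Specimen A: true growth increment count = 223 − 9 = 214.
A: 79.2 mm over 214 years gives 79.2 / 214 ≈ 0.370 mm per year.
B spans 119.2 / 0.370 = 322.16 years ≈ 322 growth increments.

322 growth increments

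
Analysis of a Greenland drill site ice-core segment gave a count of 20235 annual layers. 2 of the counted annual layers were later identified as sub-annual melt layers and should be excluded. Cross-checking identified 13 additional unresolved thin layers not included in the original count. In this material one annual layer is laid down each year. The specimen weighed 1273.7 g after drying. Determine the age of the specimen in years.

20246 years

Adjusted count: 20235 − 2 + 13 = 20246 annual layers.
With a one-to-one annual layer periodicity this is 20246 years.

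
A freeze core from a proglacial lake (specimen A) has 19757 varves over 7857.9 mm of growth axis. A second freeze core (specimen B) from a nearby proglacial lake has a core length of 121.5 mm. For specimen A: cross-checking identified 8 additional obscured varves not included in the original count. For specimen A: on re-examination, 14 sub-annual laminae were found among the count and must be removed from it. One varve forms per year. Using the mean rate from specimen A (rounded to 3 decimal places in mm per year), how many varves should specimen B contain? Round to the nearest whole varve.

305 varves

Specimen A: correcting the raw count gives 19757 − 14 + 8 = 19751 true varves.
A: 7857.9 mm over 19751 years gives 7857.9 / 19751 ≈ 0.398 mm/year.
For B, 121.5 / 0.398 = 305.28 years ≈ 305 varves.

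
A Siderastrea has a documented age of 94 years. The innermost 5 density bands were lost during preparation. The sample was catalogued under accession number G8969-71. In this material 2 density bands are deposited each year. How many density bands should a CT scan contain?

94 years at 2 density bands per year gives 94 × 2 = 188 density bands.
188 − 5 missed = 183 density bands expected in the prepared section.

183 density bands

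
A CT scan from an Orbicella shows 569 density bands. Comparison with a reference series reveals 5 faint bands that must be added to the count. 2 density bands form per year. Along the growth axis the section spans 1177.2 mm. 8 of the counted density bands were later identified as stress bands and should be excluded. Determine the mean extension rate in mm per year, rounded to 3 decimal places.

True density band count = 569 − 8 + 5 = 566.
Dividing by 2 density bands per year: 566 / 2 = 283 years.
Extension rate ≈ 1177.2 / 283 = 4.160 mm per year.

4.160 mm per year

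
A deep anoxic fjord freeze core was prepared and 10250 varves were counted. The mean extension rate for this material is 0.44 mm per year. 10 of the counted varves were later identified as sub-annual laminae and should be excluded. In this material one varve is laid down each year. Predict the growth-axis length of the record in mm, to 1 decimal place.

After corrections the count is 10250 − 10 = 10240 varves.
10240 years at 0.44 mm/year gives 0.44 × 10240 = 4505.6 mm.

4505.6 mm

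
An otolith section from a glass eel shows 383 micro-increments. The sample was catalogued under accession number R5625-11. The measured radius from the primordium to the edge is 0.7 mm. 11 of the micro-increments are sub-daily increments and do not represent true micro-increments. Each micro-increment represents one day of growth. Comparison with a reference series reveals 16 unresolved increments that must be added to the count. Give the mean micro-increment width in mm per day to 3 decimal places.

0.002 mm per day

Correcting the raw count gives 383 − 11 + 16 = 388 true micro-increments.
Extension rate ≈ 0.7 / 388 = 0.002 mm per day.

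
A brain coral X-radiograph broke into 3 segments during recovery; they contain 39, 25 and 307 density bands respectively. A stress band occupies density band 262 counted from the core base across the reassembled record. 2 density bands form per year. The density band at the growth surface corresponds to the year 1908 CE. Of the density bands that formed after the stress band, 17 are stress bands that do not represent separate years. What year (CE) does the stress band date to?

Total density bands = 39 + 25 + 307 = 371.
Between density band 262 and the growth surface there are 371 − 262 = 109 density bands.
Removing the 17 false density bands leaves 109 − 17 = 92 true density bands beyond the stress band.
Dividing by 2 density bands per year: 92 / 2 = 46 years.
Counting back 46 years from 1908 CE places the stress band in 1908 − 46 = 1862 CE.

1862 CE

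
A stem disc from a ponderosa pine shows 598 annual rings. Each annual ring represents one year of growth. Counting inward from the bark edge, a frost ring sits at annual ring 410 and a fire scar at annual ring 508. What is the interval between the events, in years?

The two markers are separated by 508 − 410 = 98 annual rings.
One annual ring per year makes the interval 98 years.

98 years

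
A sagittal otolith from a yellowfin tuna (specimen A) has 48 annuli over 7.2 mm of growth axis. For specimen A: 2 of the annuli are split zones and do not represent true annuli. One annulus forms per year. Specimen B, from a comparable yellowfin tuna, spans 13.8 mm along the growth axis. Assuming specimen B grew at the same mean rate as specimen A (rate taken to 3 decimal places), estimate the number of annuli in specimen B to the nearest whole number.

88 annuli

Specimen A: adjusted count: 48 − 2 = 46 annuli.
A: Extension rate ≈ 7.2 / 46 = 0.157 mm/yr.
For B, 13.8 / 0.157 = 87.90 years ≈ 88 annuli.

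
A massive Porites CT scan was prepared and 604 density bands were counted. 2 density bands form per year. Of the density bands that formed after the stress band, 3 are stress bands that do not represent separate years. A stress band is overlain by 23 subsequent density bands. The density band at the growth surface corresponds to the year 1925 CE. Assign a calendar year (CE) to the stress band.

1915 CE

23 density bands formed after the stress band.
Removing the 3 false density bands leaves 23 − 3 = 20 true density bands beyond the stress band.
Dividing by 2 density bands per year: 20 / 2 = 10 years.
1925 − 10 = 1915 CE.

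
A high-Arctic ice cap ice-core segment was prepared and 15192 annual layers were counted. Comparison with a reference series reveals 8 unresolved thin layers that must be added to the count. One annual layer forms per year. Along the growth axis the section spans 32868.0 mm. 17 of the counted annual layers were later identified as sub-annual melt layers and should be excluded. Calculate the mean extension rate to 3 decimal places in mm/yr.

True annual layer count = 15192 − 17 + 8 = 15183.
Mean rate = 32868.0 mm / 15183 years ≈ 2.165 mm/yr.

2.165 mm/yr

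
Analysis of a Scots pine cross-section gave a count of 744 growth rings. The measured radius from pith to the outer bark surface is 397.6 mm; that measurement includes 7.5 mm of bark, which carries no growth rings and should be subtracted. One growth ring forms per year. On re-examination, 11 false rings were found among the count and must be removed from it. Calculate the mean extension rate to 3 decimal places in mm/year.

0.532 mm/year

Correcting the raw count gives 744 − 11 = 733 true growth rings.
The growth record spans 397.6 − 7.5 = 390.1 mm.
Mean rate = 390.1 mm / 733 years ≈ 0.532 mm/year.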